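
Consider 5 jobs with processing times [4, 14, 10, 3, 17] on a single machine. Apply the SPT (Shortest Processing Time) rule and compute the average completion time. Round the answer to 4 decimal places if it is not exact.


Sort jobs by processing time (SPT order): [3, 4, 10, 14, 17]
Compute completion times sequentially:
  Job 1: processing = 3, completes at 3
  Job 2: processing = 4, completes at 7
  Job 3: processing = 10, completes at 17
  Job 4: processing = 14, completes at 31
  Job 5: processing = 17, completes at 48
Sum of completion times = 106
Average completion time = 106/5 = 21.2

21.2


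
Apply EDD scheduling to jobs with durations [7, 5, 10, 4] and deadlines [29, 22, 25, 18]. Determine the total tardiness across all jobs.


Sort by due date (EDD order): [(4, 18), (5, 22), (10, 25), (7, 29)]
Compute completion times and tardiness:
  Job 1: p=4, d=18, C=4, tardiness=max(0,4-18)=0
  Job 2: p=5, d=22, C=9, tardiness=max(0,9-22)=0
  Job 3: p=10, d=25, C=19, tardiness=max(0,19-25)=0
  Job 4: p=7, d=29, C=26, tardiness=max(0,26-29)=0
Total tardiness = 0

0


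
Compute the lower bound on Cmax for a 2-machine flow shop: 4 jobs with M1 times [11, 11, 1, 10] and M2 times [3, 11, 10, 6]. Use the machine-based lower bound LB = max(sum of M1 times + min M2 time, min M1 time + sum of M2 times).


LB1 = sum(M1 times) + min(M2 times) = 33 + 3 = 36
LB2 = min(M1 times) + sum(M2 times) = 1 + 30 = 31
Lower bound = max(LB1, LB2) = max(36, 31) = 36

36


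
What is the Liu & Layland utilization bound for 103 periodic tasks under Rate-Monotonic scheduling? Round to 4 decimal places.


Compute 2^(1/103) = 1.0067522788
Subtract 1: 1.0067522788 - 1 = 0.0067522788
Multiply by n: 103 * 0.0067522788 = 0.6954847164
Round to 4 dp: 0.6955

0.6955


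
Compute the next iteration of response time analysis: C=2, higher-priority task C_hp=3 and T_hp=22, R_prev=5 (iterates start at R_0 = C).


R_next = C + ceil(R_prev / T_hp) * C_hp
ceil(5 / 22) = ceil(0.2273) = 1
Interference = 1 * 3 = 3
R_next = 2 + 3 = 5
R_next = R_prev, so the iteration has converged (response time = 5).

5


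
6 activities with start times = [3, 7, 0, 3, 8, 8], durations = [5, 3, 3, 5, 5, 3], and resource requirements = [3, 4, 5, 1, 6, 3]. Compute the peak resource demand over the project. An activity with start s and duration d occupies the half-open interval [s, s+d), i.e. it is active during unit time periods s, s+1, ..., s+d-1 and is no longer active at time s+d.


Each activity i is active on [start_i, start_i + duration_i).
Compute total resource usage per time slot:
  t=0: active resources = [5], total = 5
  t=1: active resources = [5], total = 5
  t=2: active resources = [5], total = 5
  t=3: active resources = [3, 1], total = 4
  t=4: active resources = [3, 1], total = 4
  t=5: active resources = [3, 1], total = 4
  t=6: active resources = [3, 1], total = 4
  t=7: active resources = [3, 4, 1], total = 8
  t=8: active resources = [4, 6, 3], total = 13
  t=9: active resources = [4, 6, 3], total = 13
  t=10: active resources = [6, 3], total = 9
  t=11: active resources = [6], total = 6
  t=12: active resources = [6], total = 6
Peak resource demand = 13

13


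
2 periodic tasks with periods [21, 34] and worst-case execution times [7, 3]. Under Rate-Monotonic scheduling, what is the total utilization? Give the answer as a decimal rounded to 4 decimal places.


Compute individual utilizations (exact fractions):
  Task 1: C/T = 7/21 = 1/3 (approx. 0.3333)
  Task 2: C/T = 3/34 (approx. 0.0882)
Total utilization U = 1/3 + 3/34 = 43/102
Rounded to 4 decimal places: U = 0.4216
RM (Liu & Layland) bound for 2 tasks = 0.828427; compare with U = 43/102 (approx. 0.421569)
U <= bound, so schedulable by RM sufficient condition.

0.4216


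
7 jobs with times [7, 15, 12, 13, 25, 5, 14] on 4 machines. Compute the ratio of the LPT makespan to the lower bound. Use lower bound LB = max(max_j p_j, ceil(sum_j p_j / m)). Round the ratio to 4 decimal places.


LPT order: [25, 15, 14, 13, 12, 7, 5]
Machine loads after assignment: [25, 20, 21, 25]
LPT makespan = 25
Lower bound = max(max_job, ceil(total/4)) = max(25, 23) = 25
Ratio = 25 / 25 = 1.0

1.0


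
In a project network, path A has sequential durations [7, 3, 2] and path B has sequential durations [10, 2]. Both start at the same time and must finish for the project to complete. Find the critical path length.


Path A total = 7 + 3 + 2 = 12
Path B total = 10 + 2 = 12
Critical path = longest path = max(12, 12) = 12

12


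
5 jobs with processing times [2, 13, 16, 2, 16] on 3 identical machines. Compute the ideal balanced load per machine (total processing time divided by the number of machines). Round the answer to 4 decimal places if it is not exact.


Total processing time = 2 + 13 + 16 + 2 + 16 = 49
Number of machines = 3
Ideal balanced load = 49 / 3 = 16.3333

16.3333


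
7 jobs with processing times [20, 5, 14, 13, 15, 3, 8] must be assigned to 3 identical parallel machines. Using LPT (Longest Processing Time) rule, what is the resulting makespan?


Sort jobs in decreasing order (LPT): [20, 15, 14, 13, 8, 5, 3]
Assign each job to the least loaded machine:
  Machine 1: jobs [20, 5], load = 25
  Machine 2: jobs [15, 8, 3], load = 26
  Machine 3: jobs [14, 13], load = 27
Makespan = max load = 27

27


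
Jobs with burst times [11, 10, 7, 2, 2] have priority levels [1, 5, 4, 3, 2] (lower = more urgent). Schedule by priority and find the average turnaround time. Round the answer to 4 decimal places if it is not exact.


Sort by priority (ascending = highest first):
Order: [(1, 11), (2, 2), (3, 2), (4, 7), (5, 10)]
Completion times:
  Priority 1, burst=11, C=11
  Priority 2, burst=2, C=13
  Priority 3, burst=2, C=15
  Priority 4, burst=7, C=22
  Priority 5, burst=10, C=32
Average turnaround = 93/5 = 18.6

18.6


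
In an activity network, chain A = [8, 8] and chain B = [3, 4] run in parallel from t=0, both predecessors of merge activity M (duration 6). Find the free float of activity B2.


ES(B2) = sum of predecessors on chain B = 3
EF(B2) = ES + duration = 3 + 4 = 7
Successor of B2 is M. ES(M) = max(sum(A), sum(B)) = max(16, 7) = 16
Free float = ES(successor) - EF(current) = 16 - 7 = 9

9


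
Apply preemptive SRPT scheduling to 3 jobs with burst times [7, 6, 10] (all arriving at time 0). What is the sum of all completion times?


Since all jobs arrive at t=0, SRPT equals SPT ordering.
SPT order: [6, 7, 10]
Completion times:
  Job 1: p=6, C=6
  Job 2: p=7, C=13
  Job 3: p=10, C=23
Total completion time = 6 + 13 + 23 = 42

42


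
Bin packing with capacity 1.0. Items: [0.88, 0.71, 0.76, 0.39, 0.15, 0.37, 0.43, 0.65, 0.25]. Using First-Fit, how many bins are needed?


Place items sequentially using First-Fit:
  Item 0.88 -> new Bin 1
  Item 0.71 -> new Bin 2
  Item 0.76 -> new Bin 3
  Item 0.39 -> new Bin 4
  Item 0.15 -> Bin 2 (now 0.86)
  Item 0.37 -> Bin 4 (now 0.76)
  Item 0.43 -> new Bin 5
  Item 0.65 -> new Bin 6
  Item 0.25 -> Bin 5 (now 0.68)
Total bins used = 6

6


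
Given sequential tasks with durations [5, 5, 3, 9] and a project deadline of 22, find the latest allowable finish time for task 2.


LF(activity 2) = deadline - sum of successor durations
Successors: activities 3 through 4 with durations [3, 9]
Sum of successor durations = 12
LF = 22 - 12 = 10

10


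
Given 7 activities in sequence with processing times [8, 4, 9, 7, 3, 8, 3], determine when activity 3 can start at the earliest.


Activity 3 starts after activities 1 through 2 complete.
Predecessor durations: [8, 4]
ES = 8 + 4 = 12

12


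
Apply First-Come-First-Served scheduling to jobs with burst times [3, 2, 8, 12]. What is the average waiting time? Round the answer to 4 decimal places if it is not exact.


FCFS order (as given): [3, 2, 8, 12]
Waiting times:
  Job 1: wait = 0
  Job 2: wait = 3
  Job 3: wait = 5
  Job 4: wait = 13
Sum of waiting times = 21
Average waiting time = 21/4 = 5.25

5.25


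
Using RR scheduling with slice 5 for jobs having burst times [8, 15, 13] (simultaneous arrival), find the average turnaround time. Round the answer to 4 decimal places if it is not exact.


Time quantum = 5
Execution trace:
  J1 runs 5 units, time = 5
  J2 runs 5 units, time = 10
  J3 runs 5 units, time = 15
  J1 runs 3 units, time = 18
  J2 runs 5 units, time = 23
  J3 runs 5 units, time = 28
  J2 runs 5 units, time = 33
  J3 runs 3 units, time = 36
Finish times: [18, 33, 36]
Average turnaround = 87/3 = 29.0

29.0


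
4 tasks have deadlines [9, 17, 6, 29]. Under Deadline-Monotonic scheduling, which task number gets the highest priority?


Sort tasks by relative deadline (ascending):
  Task 3: deadline = 6
  Task 1: deadline = 9
  Task 2: deadline = 17
  Task 4: deadline = 29
Priority order (highest first): [3, 1, 2, 4]
Highest priority task = 3

3


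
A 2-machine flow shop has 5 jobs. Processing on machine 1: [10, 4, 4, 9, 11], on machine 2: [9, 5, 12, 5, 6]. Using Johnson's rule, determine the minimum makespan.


Apply Johnson's rule:
  Group 1 (a <= b): [(2, 4, 5), (3, 4, 12)]
  Group 2 (a > b): [(1, 10, 9), (5, 11, 6), (4, 9, 5)]
Optimal job order: [2, 3, 1, 5, 4]
Schedule:
  Job 2: M1 done at 4, M2 done at 9
  Job 3: M1 done at 8, M2 done at 21
  Job 1: M1 done at 18, M2 done at 30
  Job 5: M1 done at 29, M2 done at 36
  Job 4: M1 done at 38, M2 done at 43
Makespan = 43

43


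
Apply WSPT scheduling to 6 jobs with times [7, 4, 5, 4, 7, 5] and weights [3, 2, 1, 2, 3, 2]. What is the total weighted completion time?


Compute p/w ratios and sort ascending (WSPT): [(4, 2), (4, 2), (7, 3), (7, 3), (5, 2), (5, 1)]
Compute weighted completion times:
  Job (p=4,w=2): C=4, w*C=2*4=8
  Job (p=4,w=2): C=8, w*C=2*8=16
  Job (p=7,w=3): C=15, w*C=3*15=45
  Job (p=7,w=3): C=22, w*C=3*22=66
  Job (p=5,w=2): C=27, w*C=2*27=54
  Job (p=5,w=1): C=32, w*C=1*32=32
Total weighted completion time = 221

221


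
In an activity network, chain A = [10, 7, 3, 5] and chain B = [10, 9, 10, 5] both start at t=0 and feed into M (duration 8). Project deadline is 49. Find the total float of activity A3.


Forward pass: ES(A3) = sum of predecessors on chain A = 17
EF = ES + duration = 17 + 3 = 20
Backward pass: LF(M) = deadline = 49; LS(M) = 49 - 8 = 41
LF(A3) = LS(M) - sum(successors on chain A) = 41 - 5 = 36
LS = LF - duration = 36 - 3 = 33
Total float = LS - ES = 33 - 17 = 16

16


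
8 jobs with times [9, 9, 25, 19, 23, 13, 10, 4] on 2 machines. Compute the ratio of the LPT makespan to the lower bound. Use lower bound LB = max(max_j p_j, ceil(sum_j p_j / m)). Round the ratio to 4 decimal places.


LPT order: [25, 23, 19, 13, 10, 9, 9, 4]
Machine loads after assignment: [57, 55]
LPT makespan = 57
Lower bound = max(max_job, ceil(total/2)) = max(25, 56) = 56
Ratio = 57 / 56 = 1.0179

1.0179


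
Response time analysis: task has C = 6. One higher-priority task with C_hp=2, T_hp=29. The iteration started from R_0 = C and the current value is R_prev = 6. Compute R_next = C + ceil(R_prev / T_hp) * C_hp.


R_next = C + ceil(R_prev / T_hp) * C_hp
ceil(6 / 29) = ceil(0.2069) = 1
Interference = 1 * 2 = 2
R_next = 6 + 2 = 8

8


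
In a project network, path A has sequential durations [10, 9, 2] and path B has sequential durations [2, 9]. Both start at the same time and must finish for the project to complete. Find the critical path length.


Path A total = 10 + 9 + 2 = 21
Path B total = 2 + 9 = 11
Critical path = longest path = max(21, 11) = 21

21


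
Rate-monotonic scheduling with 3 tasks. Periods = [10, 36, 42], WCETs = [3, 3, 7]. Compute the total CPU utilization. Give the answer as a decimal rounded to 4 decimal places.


Compute individual utilizations (exact fractions):
  Task 1: C/T = 3/10 (approx. 0.3)
  Task 2: C/T = 3/36 = 1/12 (approx. 0.0833)
  Task 3: C/T = 7/42 = 1/6 (approx. 0.1667)
Total utilization U = 3/10 + 1/12 + 1/6 = 11/20
Rounded to 4 decimal places: U = 0.5500
RM (Liu & Layland) bound for 3 tasks = 0.779763; compare with U = 11/20 (approx. 0.550000)
U <= bound, so schedulable by RM sufficient condition.

0.5500


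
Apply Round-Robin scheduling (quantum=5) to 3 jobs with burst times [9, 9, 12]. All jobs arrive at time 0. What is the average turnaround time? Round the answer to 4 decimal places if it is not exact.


Time quantum = 5
Execution trace:
  J1 runs 5 units, time = 5
  J2 runs 5 units, time = 10
  J3 runs 5 units, time = 15
  J1 runs 4 units, time = 19
  J2 runs 4 units, time = 23
  J3 runs 5 units, time = 28
  J3 runs 2 units, time = 30
Finish times: [19, 23, 30]
Average turnaround = 72/3 = 24.0

24.0


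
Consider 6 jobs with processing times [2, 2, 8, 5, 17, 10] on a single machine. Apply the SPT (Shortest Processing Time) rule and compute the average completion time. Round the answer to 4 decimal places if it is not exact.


Sort jobs by processing time (SPT order): [2, 2, 5, 8, 10, 17]
Compute completion times sequentially:
  Job 1: processing = 2, completes at 2
  Job 2: processing = 2, completes at 4
  Job 3: processing = 5, completes at 9
  Job 4: processing = 8, completes at 17
  Job 5: processing = 10, completes at 27
  Job 6: processing = 17, completes at 44
Sum of completion times = 103
Average completion time = 103/6 = 17.1667

17.1667


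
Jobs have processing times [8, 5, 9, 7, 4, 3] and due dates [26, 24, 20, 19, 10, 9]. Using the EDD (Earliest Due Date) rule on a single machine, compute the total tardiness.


Sort by due date (EDD order): [(3, 9), (4, 10), (7, 19), (9, 20), (5, 24), (8, 26)]
Compute completion times and tardiness:
  Job 1: p=3, d=9, C=3, tardiness=max(0,3-9)=0
  Job 2: p=4, d=10, C=7, tardiness=max(0,7-10)=0
  Job 3: p=7, d=19, C=14, tardiness=max(0,14-19)=0
  Job 4: p=9, d=20, C=23, tardiness=max(0,23-20)=3
  Job 5: p=5, d=24, C=28, tardiness=max(0,28-24)=4
  Job 6: p=8, d=26, C=36, tardiness=max(0,36-26)=10
Total tardiness = 17

17


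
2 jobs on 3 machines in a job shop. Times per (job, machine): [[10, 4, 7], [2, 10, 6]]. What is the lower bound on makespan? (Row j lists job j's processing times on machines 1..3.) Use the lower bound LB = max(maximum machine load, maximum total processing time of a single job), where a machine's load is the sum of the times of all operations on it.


Machine loads:
  Machine 1: 10 + 2 = 12
  Machine 2: 4 + 10 = 14
  Machine 3: 7 + 6 = 13
Max machine load = 14
Job totals:
  Job 1: 21
  Job 2: 18
Max job total = 21
Lower bound = max(14, 21) = 21

21


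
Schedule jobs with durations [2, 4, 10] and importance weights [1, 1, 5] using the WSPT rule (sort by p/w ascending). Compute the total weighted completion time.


Compute p/w ratios and sort ascending (WSPT): [(2, 1), (10, 5), (4, 1)]
Compute weighted completion times:
  Job (p=2,w=1): C=2, w*C=1*2=2
  Job (p=10,w=5): C=12, w*C=5*12=60
  Job (p=4,w=1): C=16, w*C=1*16=16
Total weighted completion time = 78

78


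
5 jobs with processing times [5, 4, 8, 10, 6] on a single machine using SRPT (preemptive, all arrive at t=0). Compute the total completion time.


Since all jobs arrive at t=0, SRPT equals SPT ordering.
SPT order: [4, 5, 6, 8, 10]
Completion times:
  Job 1: p=4, C=4
  Job 2: p=5, C=9
  Job 3: p=6, C=15
  Job 4: p=8, C=23
  Job 5: p=10, C=33
Total completion time = 4 + 9 + 15 + 23 + 33 = 84

84


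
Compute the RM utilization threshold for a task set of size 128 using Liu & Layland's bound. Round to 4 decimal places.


Compute 2^(1/128) = 1.0054299011
Subtract 1: 1.0054299011 - 1 = 0.0054299011
Multiply by n: 128 * 0.0054299011 = 0.6950273408
Round to 4 dp: 0.6950

0.6950


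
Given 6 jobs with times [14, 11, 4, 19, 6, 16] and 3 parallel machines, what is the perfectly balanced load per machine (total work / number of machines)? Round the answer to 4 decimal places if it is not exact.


Total processing time = 14 + 11 + 4 + 19 + 6 + 16 = 70
Number of machines = 3
Ideal balanced load = 70 / 3 = 23.3333

23.3333


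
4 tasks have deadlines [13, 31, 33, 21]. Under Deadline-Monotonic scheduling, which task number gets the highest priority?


Sort tasks by relative deadline (ascending):
  Task 1: deadline = 13
  Task 4: deadline = 21
  Task 2: deadline = 31
  Task 3: deadline = 33
Priority order (highest first): [1, 4, 2, 3]
Highest priority task = 1

1


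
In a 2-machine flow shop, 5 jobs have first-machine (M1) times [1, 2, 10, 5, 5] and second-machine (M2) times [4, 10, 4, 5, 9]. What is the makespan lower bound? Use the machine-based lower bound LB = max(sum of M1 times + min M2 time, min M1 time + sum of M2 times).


LB1 = sum(M1 times) + min(M2 times) = 23 + 4 = 27
LB2 = min(M1 times) + sum(M2 times) = 1 + 32 = 33
Lower bound = max(LB1, LB2) = max(27, 33) = 33

33


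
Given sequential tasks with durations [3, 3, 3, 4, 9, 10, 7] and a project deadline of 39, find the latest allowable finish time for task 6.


LF(activity 6) = deadline - sum of successor durations
Successors: activities 7 through 7 with durations [7]
Sum of successor durations = 7
LF = 39 - 7 = 32

32


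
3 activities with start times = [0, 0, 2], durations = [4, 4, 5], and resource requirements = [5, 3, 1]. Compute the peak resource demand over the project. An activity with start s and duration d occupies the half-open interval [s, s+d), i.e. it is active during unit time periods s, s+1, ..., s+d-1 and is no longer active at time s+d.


Each activity i is active on [start_i, start_i + duration_i).
Compute total resource usage per time slot:
  t=0: active resources = [5, 3], total = 8
  t=1: active resources = [5, 3], total = 8
  t=2: active resources = [5, 3, 1], total = 9
  t=3: active resources = [5, 3, 1], total = 9
  t=4: active resources = [1], total = 1
  t=5: active resources = [1], total = 1
  t=6: active resources = [1], total = 1
Peak resource demand = 9

9


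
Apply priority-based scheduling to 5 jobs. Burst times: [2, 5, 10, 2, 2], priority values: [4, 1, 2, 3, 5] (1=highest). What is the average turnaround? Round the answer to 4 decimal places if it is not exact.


Sort by priority (ascending = highest first):
Order: [(1, 5), (2, 10), (3, 2), (4, 2), (5, 2)]
Completion times:
  Priority 1, burst=5, C=5
  Priority 2, burst=10, C=15
  Priority 3, burst=2, C=17
  Priority 4, burst=2, C=19
  Priority 5, burst=2, C=21
Average turnaround = 77/5 = 15.4

15.4


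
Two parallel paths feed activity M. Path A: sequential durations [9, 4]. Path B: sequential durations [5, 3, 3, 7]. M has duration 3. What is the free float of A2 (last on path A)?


ES(A2) = sum of predecessors on chain A = 9
EF(A2) = ES + duration = 9 + 4 = 13
Successor of A2 is M. ES(M) = max(sum(A), sum(B)) = max(13, 18) = 18
Free float = ES(successor) - EF(current) = 18 - 13 = 5

5


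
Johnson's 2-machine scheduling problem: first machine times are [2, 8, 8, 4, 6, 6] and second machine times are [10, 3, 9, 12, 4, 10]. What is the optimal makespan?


Apply Johnson's rule:
  Group 1 (a <= b): [(1, 2, 10), (4, 4, 12), (6, 6, 10), (3, 8, 9)]
  Group 2 (a > b): [(5, 6, 4), (2, 8, 3)]
Optimal job order: [1, 4, 6, 3, 5, 2]
Schedule:
  Job 1: M1 done at 2, M2 done at 12
  Job 4: M1 done at 6, M2 done at 24
  Job 6: M1 done at 12, M2 done at 34
  Job 3: M1 done at 20, M2 done at 43
  Job 5: M1 done at 26, M2 done at 47
  Job 2: M1 done at 34, M2 done at 50
Makespan = 50

50


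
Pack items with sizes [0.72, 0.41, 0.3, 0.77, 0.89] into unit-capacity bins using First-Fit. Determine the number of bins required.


Place items sequentially using First-Fit:
  Item 0.72 -> new Bin 1
  Item 0.41 -> new Bin 2
  Item 0.3 -> Bin 2 (now 0.71)
  Item 0.77 -> new Bin 3
  Item 0.89 -> new Bin 4
Total bins used = 4

4


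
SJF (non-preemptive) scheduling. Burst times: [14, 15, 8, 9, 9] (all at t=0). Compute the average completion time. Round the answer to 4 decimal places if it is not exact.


SJF order (ascending): [8, 9, 9, 14, 15]
Completion times:
  Job 1: burst=8, C=8
  Job 2: burst=9, C=17
  Job 3: burst=9, C=26
  Job 4: burst=14, C=40
  Job 5: burst=15, C=55
Average completion = 146/5 = 29.2

29.2


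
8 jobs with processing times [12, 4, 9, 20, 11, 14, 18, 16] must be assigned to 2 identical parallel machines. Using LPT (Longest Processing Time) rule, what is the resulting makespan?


Sort jobs in decreasing order (LPT): [20, 18, 16, 14, 12, 11, 9, 4]
Assign each job to the least loaded machine:
  Machine 1: jobs [20, 14, 12, 4], load = 50
  Machine 2: jobs [18, 16, 11, 9], load = 54
Makespan = max load = 54

54


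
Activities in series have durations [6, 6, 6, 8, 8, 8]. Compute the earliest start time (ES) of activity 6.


Activity 6 starts after activities 1 through 5 complete.
Predecessor durations: [6, 6, 6, 8, 8]
ES = 6 + 6 + 6 + 8 + 8 = 34

34


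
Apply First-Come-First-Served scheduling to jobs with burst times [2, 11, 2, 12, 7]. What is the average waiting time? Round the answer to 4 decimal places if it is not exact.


FCFS order (as given): [2, 11, 2, 12, 7]
Waiting times:
  Job 1: wait = 0
  Job 2: wait = 2
  Job 3: wait = 13
  Job 4: wait = 15
  Job 5: wait = 27
Sum of waiting times = 57
Average waiting time = 57/5 = 11.4

11.4


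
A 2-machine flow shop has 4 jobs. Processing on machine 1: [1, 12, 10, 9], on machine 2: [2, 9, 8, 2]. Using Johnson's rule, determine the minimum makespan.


Apply Johnson's rule:
  Group 1 (a <= b): [(1, 1, 2)]
  Group 2 (a > b): [(2, 12, 9), (3, 10, 8), (4, 9, 2)]
Optimal job order: [1, 2, 3, 4]
Schedule:
  Job 1: M1 done at 1, M2 done at 3
  Job 2: M1 done at 13, M2 done at 22
  Job 3: M1 done at 23, M2 done at 31
  Job 4: M1 done at 32, M2 done at 34
Makespan = 34

34


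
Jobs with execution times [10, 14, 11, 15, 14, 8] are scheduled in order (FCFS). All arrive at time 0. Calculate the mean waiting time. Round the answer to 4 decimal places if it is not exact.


FCFS order (as given): [10, 14, 11, 15, 14, 8]
Waiting times:
  Job 1: wait = 0
  Job 2: wait = 10
  Job 3: wait = 24
  Job 4: wait = 35
  Job 5: wait = 50
  Job 6: wait = 64
Sum of waiting times = 183
Average waiting time = 183/6 = 30.5

30.5


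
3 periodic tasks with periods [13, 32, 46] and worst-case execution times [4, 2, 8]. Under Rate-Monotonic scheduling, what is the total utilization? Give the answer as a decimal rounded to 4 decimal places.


Compute individual utilizations (exact fractions):
  Task 1: C/T = 4/13 (approx. 0.3077)
  Task 2: C/T = 2/32 = 1/16 (approx. 0.0625)
  Task 3: C/T = 8/46 = 4/23 (approx. 0.1739)
Total utilization U = 4/13 + 1/16 + 4/23 = 2603/4784
Rounded to 4 decimal places: U = 0.5441
RM (Liu & Layland) bound for 3 tasks = 0.779763; compare with U = 2603/4784 (approx. 0.544105)
U <= bound, so schedulable by RM sufficient condition.

0.5441


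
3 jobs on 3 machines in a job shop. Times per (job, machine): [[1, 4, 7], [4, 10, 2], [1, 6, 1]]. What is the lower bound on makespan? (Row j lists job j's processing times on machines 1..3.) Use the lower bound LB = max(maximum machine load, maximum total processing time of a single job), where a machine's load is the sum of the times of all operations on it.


Machine loads:
  Machine 1: 1 + 4 + 1 = 6
  Machine 2: 4 + 10 + 6 = 20
  Machine 3: 7 + 2 + 1 = 10
Max machine load = 20
Job totals:
  Job 1: 12
  Job 2: 16
  Job 3: 8
Max job total = 16
Lower bound = max(20, 16) = 20

20


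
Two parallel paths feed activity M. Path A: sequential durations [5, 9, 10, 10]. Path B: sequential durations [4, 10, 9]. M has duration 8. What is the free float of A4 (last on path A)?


ES(A4) = sum of predecessors on chain A = 24
EF(A4) = ES + duration = 24 + 10 = 34
Successor of A4 is M. ES(M) = max(sum(A), sum(B)) = max(34, 23) = 34
Free float = ES(successor) - EF(current) = 34 - 34 = 0

0


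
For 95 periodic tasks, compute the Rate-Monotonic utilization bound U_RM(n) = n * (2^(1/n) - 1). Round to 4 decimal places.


Compute 2^(1/95) = 1.0073229689
Subtract 1: 1.0073229689 - 1 = 0.0073229689
Multiply by n: 95 * 0.0073229689 = 0.6956820455
Round to 4 dp: 0.6957

0.6957


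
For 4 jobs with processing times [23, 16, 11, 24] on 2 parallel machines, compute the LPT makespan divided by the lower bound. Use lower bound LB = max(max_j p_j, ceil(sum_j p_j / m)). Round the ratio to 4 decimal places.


LPT order: [24, 23, 16, 11]
Machine loads after assignment: [35, 39]
LPT makespan = 39
Lower bound = max(max_job, ceil(total/2)) = max(24, 37) = 37
Ratio = 39 / 37 = 1.0541

1.0541


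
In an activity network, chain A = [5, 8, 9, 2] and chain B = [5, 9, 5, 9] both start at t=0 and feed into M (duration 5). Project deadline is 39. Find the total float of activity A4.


Forward pass: ES(A4) = sum of predecessors on chain A = 22
EF = ES + duration = 22 + 2 = 24
Backward pass: LF(M) = deadline = 39; LS(M) = 39 - 5 = 34
LF(A4) = LS(M) - sum(successors on chain A) = 34 - 0 = 34
LS = LF - duration = 34 - 2 = 32
Total float = LS - ES = 32 - 22 = 10

10


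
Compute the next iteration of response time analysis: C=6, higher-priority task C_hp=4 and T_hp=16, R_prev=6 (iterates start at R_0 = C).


R_next = C + ceil(R_prev / T_hp) * C_hp
ceil(6 / 16) = ceil(0.375) = 1
Interference = 1 * 4 = 4
R_next = 6 + 4 = 10

10


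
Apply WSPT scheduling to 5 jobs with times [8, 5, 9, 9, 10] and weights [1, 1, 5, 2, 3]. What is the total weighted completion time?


Compute p/w ratios and sort ascending (WSPT): [(9, 5), (10, 3), (9, 2), (5, 1), (8, 1)]
Compute weighted completion times:
  Job (p=9,w=5): C=9, w*C=5*9=45
  Job (p=10,w=3): C=19, w*C=3*19=57
  Job (p=9,w=2): C=28, w*C=2*28=56
  Job (p=5,w=1): C=33, w*C=1*33=33
  Job (p=8,w=1): C=41, w*C=1*41=41
Total weighted completion time = 232

232


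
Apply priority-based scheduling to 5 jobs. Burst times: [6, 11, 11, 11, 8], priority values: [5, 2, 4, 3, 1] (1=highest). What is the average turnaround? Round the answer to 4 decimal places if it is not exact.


Sort by priority (ascending = highest first):
Order: [(1, 8), (2, 11), (3, 11), (4, 11), (5, 6)]
Completion times:
  Priority 1, burst=8, C=8
  Priority 2, burst=11, C=19
  Priority 3, burst=11, C=30
  Priority 4, burst=11, C=41
  Priority 5, burst=6, C=47
Average turnaround = 145/5 = 29.0

29.0


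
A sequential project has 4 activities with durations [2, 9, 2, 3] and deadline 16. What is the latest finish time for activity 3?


LF(activity 3) = deadline - sum of successor durations
Successors: activities 4 through 4 with durations [3]
Sum of successor durations = 3
LF = 16 - 3 = 13

13


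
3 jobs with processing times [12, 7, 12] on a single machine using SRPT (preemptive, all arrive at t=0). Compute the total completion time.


Since all jobs arrive at t=0, SRPT equals SPT ordering.
SPT order: [7, 12, 12]
Completion times:
  Job 1: p=7, C=7
  Job 2: p=12, C=19
  Job 3: p=12, C=31
Total completion time = 7 + 19 + 31 = 57

57


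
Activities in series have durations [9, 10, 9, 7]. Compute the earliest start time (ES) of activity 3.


Activity 3 starts after activities 1 through 2 complete.
Predecessor durations: [9, 10]
ES = 9 + 10 = 19

19


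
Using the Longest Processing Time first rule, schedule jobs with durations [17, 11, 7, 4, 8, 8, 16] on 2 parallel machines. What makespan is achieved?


Sort jobs in decreasing order (LPT): [17, 16, 11, 8, 8, 7, 4]
Assign each job to the least loaded machine:
  Machine 1: jobs [17, 8, 8, 4], load = 37
  Machine 2: jobs [16, 11, 7], load = 34
Makespan = max load = 37

37


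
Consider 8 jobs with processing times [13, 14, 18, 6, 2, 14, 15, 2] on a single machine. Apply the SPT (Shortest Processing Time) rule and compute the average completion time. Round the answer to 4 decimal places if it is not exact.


Sort jobs by processing time (SPT order): [2, 2, 6, 13, 14, 14, 15, 18]
Compute completion times sequentially:
  Job 1: processing = 2, completes at 2
  Job 2: processing = 2, completes at 4
  Job 3: processing = 6, completes at 10
  Job 4: processing = 13, completes at 23
  Job 5: processing = 14, completes at 37
  Job 6: processing = 14, completes at 51
  Job 7: processing = 15, completes at 66
  Job 8: processing = 18, completes at 84
Sum of completion times = 277
Average completion time = 277/8 = 34.625

34.625


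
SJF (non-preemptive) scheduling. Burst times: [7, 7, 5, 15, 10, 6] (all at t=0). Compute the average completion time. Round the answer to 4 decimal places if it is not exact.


SJF order (ascending): [5, 6, 7, 7, 10, 15]
Completion times:
  Job 1: burst=5, C=5
  Job 2: burst=6, C=11
  Job 3: burst=7, C=18
  Job 4: burst=7, C=25
  Job 5: burst=10, C=35
  Job 6: burst=15, C=50
Average completion = 144/6 = 24.0

24.0


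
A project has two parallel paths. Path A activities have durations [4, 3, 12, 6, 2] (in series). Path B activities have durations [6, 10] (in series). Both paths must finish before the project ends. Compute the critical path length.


Path A total = 4 + 3 + 12 + 6 + 2 = 27
Path B total = 6 + 10 = 16
Critical path = longest path = max(27, 16) = 27

27


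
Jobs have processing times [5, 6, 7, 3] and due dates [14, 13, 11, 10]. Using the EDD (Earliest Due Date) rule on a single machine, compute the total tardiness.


Sort by due date (EDD order): [(3, 10), (7, 11), (6, 13), (5, 14)]
Compute completion times and tardiness:
  Job 1: p=3, d=10, C=3, tardiness=max(0,3-10)=0
  Job 2: p=7, d=11, C=10, tardiness=max(0,10-11)=0
  Job 3: p=6, d=13, C=16, tardiness=max(0,16-13)=3
  Job 4: p=5, d=14, C=21, tardiness=max(0,21-14)=7
Total tardiness = 10

10


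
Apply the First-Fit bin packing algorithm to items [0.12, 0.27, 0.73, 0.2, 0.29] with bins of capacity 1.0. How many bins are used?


Place items sequentially using First-Fit:
  Item 0.12 -> new Bin 1
  Item 0.27 -> Bin 1 (now 0.39)
  Item 0.73 -> new Bin 2
  Item 0.2 -> Bin 1 (now 0.59)
  Item 0.29 -> Bin 1 (now 0.88)
Total bins used = 2

2


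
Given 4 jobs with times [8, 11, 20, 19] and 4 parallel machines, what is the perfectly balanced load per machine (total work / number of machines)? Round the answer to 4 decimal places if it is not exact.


Total processing time = 8 + 11 + 20 + 19 = 58
Number of machines = 4
Ideal balanced load = 58 / 4 = 14.5

14.5


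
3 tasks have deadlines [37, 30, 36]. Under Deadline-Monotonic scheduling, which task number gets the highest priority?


Sort tasks by relative deadline (ascending):
  Task 2: deadline = 30
  Task 3: deadline = 36
  Task 1: deadline = 37
Priority order (highest first): [2, 3, 1]
Highest priority task = 2

2


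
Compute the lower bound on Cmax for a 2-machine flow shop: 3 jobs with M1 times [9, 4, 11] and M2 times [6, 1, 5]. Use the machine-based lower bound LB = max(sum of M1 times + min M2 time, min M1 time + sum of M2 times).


LB1 = sum(M1 times) + min(M2 times) = 24 + 1 = 25
LB2 = min(M1 times) + sum(M2 times) = 4 + 12 = 16
Lower bound = max(LB1, LB2) = max(25, 16) = 25

25


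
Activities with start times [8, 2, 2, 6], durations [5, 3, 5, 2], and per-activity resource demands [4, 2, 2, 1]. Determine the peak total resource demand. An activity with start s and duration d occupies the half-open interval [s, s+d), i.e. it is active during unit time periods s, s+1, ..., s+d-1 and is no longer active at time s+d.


Each activity i is active on [start_i, start_i + duration_i).
Compute total resource usage per time slot:
  t=0: active resources = [], total = 0
  t=1: active resources = [], total = 0
  t=2: active resources = [2, 2], total = 4
  t=3: active resources = [2, 2], total = 4
  t=4: active resources = [2, 2], total = 4
  t=5: active resources = [2], total = 2
  t=6: active resources = [2, 1], total = 3
  t=7: active resources = [1], total = 1
  t=8: active resources = [4], total = 4
  t=9: active resources = [4], total = 4
  t=10: active resources = [4], total = 4
  t=11: active resources = [4], total = 4
  t=12: active resources = [4], total = 4
Peak resource demand = 4

4


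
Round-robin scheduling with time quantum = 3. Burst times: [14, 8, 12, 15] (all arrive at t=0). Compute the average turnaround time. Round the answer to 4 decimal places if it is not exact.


Time quantum = 3
Execution trace:
  J1 runs 3 units, time = 3
  J2 runs 3 units, time = 6
  J3 runs 3 units, time = 9
  J4 runs 3 units, time = 12
  J1 runs 3 units, time = 15
  J2 runs 3 units, time = 18
  J3 runs 3 units, time = 21
  J4 runs 3 units, time = 24
  J1 runs 3 units, time = 27
  J2 runs 2 units, time = 29
  J3 runs 3 units, time = 32
  J4 runs 3 units, time = 35
  J1 runs 3 units, time = 38
  J3 runs 3 units, time = 41
  J4 runs 3 units, time = 44
  J1 runs 2 units, time = 46
  J4 runs 3 units, time = 49
Finish times: [46, 29, 41, 49]
Average turnaround = 165/4 = 41.25

41.25


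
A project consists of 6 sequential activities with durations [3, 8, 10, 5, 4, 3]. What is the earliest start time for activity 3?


Activity 3 starts after activities 1 through 2 complete.
Predecessor durations: [3, 8]
ES = 3 + 8 = 11

11


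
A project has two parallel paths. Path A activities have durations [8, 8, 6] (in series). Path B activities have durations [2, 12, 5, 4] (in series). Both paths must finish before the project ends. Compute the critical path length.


Path A total = 8 + 8 + 6 = 22
Path B total = 2 + 12 + 5 + 4 = 23
Critical path = longest path = max(22, 23) = 23

23


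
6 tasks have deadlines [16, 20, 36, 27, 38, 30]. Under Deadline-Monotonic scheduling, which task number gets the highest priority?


Sort tasks by relative deadline (ascending):
  Task 1: deadline = 16
  Task 2: deadline = 20
  Task 4: deadline = 27
  Task 6: deadline = 30
  Task 3: deadline = 36
  Task 5: deadline = 38
Priority order (highest first): [1, 2, 4, 6, 3, 5]
Highest priority task = 1

1


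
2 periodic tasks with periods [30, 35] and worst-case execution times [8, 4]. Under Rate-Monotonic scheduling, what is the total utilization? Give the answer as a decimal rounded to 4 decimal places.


Compute individual utilizations (exact fractions):
  Task 1: C/T = 8/30 = 4/15 (approx. 0.2667)
  Task 2: C/T = 4/35 (approx. 0.1143)
Total utilization U = 4/15 + 4/35 = 8/21
Rounded to 4 decimal places: U = 0.3810
RM (Liu & Layland) bound for 2 tasks = 0.828427; compare with U = 8/21 (approx. 0.380952)
U <= bound, so schedulable by RM sufficient condition.

0.3810


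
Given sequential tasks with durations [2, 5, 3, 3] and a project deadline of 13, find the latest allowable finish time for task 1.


LF(activity 1) = deadline - sum of successor durations
Successors: activities 2 through 4 with durations [5, 3, 3]
Sum of successor durations = 11
LF = 13 - 11 = 2

2


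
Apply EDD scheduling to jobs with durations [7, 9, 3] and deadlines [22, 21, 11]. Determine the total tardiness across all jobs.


Sort by due date (EDD order): [(3, 11), (9, 21), (7, 22)]
Compute completion times and tardiness:
  Job 1: p=3, d=11, C=3, tardiness=max(0,3-11)=0
  Job 2: p=9, d=21, C=12, tardiness=max(0,12-21)=0
  Job 3: p=7, d=22, C=19, tardiness=max(0,19-22)=0
Total tardiness = 0

0


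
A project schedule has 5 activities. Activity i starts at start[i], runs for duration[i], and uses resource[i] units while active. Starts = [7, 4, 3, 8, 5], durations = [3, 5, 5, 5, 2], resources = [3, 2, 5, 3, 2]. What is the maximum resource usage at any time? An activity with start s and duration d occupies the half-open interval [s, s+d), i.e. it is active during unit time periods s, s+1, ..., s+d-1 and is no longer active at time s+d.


Each activity i is active on [start_i, start_i + duration_i).
Compute total resource usage per time slot:
  t=0: active resources = [], total = 0
  t=1: active resources = [], total = 0
  t=2: active resources = [], total = 0
  t=3: active resources = [5], total = 5
  t=4: active resources = [2, 5], total = 7
  t=5: active resources = [2, 5, 2], total = 9
  t=6: active resources = [2, 5, 2], total = 9
  t=7: active resources = [3, 2, 5], total = 10
  t=8: active resources = [3, 2, 3], total = 8
  t=9: active resources = [3, 3], total = 6
  t=10: active resources = [3], total = 3
  t=11: active resources = [3], total = 3
  t=12: active resources = [3], total = 3
Peak resource demand = 10

10


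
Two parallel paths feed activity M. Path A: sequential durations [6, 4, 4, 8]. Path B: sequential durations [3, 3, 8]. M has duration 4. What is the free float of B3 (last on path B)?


ES(B3) = sum of predecessors on chain B = 6
EF(B3) = ES + duration = 6 + 8 = 14
Successor of B3 is M. ES(M) = max(sum(A), sum(B)) = max(22, 14) = 22
Free float = ES(successor) - EF(current) = 22 - 14 = 8

8


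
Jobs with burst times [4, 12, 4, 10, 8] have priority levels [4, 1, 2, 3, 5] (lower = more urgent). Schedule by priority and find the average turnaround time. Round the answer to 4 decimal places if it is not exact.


Sort by priority (ascending = highest first):
Order: [(1, 12), (2, 4), (3, 10), (4, 4), (5, 8)]
Completion times:
  Priority 1, burst=12, C=12
  Priority 2, burst=4, C=16
  Priority 3, burst=10, C=26
  Priority 4, burst=4, C=30
  Priority 5, burst=8, C=38
Average turnaround = 122/5 = 24.4

24.4


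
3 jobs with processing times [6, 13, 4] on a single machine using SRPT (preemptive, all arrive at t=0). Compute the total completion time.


Since all jobs arrive at t=0, SRPT equals SPT ordering.
SPT order: [4, 6, 13]
Completion times:
  Job 1: p=4, C=4
  Job 2: p=6, C=10
  Job 3: p=13, C=23
Total completion time = 4 + 10 + 23 = 37

37


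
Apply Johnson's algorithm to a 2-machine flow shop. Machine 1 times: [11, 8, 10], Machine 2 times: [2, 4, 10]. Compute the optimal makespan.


Apply Johnson's rule:
  Group 1 (a <= b): [(3, 10, 10)]
  Group 2 (a > b): [(2, 8, 4), (1, 11, 2)]
Optimal job order: [3, 2, 1]
Schedule:
  Job 3: M1 done at 10, M2 done at 20
  Job 2: M1 done at 18, M2 done at 24
  Job 1: M1 done at 29, M2 done at 31
Makespan = 31

31


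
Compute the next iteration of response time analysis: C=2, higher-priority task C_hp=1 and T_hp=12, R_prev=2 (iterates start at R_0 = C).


R_next = C + ceil(R_prev / T_hp) * C_hp
ceil(2 / 12) = ceil(0.1667) = 1
Interference = 1 * 1 = 1
R_next = 2 + 1 = 3

3


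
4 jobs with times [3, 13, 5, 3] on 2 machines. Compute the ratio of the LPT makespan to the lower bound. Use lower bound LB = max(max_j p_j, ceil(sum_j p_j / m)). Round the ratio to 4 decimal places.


LPT order: [13, 5, 3, 3]
Machine loads after assignment: [13, 11]
LPT makespan = 13
Lower bound = max(max_job, ceil(total/2)) = max(13, 12) = 13
Ratio = 13 / 13 = 1.0

1.0


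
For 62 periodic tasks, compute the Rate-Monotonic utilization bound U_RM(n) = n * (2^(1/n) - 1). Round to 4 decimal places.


Compute 2^(1/62) = 1.0112425207
Subtract 1: 1.0112425207 - 1 = 0.0112425207
Multiply by n: 62 * 0.0112425207 = 0.6970362834
Round to 4 dp: 0.6970

0.6970


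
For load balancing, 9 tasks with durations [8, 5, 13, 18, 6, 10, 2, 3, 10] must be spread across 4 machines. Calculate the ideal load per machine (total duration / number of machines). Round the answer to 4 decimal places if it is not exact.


Total processing time = 8 + 5 + 13 + 18 + 6 + 10 + 2 + 3 + 10 = 75
Number of machines = 4
Ideal balanced load = 75 / 4 = 18.75

18.75


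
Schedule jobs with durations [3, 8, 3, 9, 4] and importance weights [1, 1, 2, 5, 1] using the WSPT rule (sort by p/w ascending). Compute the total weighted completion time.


Compute p/w ratios and sort ascending (WSPT): [(3, 2), (9, 5), (3, 1), (4, 1), (8, 1)]
Compute weighted completion times:
  Job (p=3,w=2): C=3, w*C=2*3=6
  Job (p=9,w=5): C=12, w*C=5*12=60
  Job (p=3,w=1): C=15, w*C=1*15=15
  Job (p=4,w=1): C=19, w*C=1*19=19
  Job (p=8,w=1): C=27, w*C=1*27=27
Total weighted completion time = 127

127


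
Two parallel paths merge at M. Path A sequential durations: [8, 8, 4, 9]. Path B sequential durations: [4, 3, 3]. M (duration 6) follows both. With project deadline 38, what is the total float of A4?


Forward pass: ES(A4) = sum of predecessors on chain A = 20
EF = ES + duration = 20 + 9 = 29
Backward pass: LF(M) = deadline = 38; LS(M) = 38 - 6 = 32
LF(A4) = LS(M) - sum(successors on chain A) = 32 - 0 = 32
LS = LF - duration = 32 - 9 = 23
Total float = LS - ES = 23 - 20 = 3

3
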